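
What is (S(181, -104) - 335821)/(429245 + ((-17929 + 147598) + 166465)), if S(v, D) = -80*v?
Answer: -116767/241793 ≈ -0.48292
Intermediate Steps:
(S(181, -104) - 335821)/(429245 + ((-17929 + 147598) + 166465)) = (-80*181 - 335821)/(429245 + ((-17929 + 147598) + 166465)) = (-14480 - 335821)/(429245 + (129669 + 166465)) = -350301/(429245 + 296134) = -350301/725379 = -350301*1/725379 = -116767/241793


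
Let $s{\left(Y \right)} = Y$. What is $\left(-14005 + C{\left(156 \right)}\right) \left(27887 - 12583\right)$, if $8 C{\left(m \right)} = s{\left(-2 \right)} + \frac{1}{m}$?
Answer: $- \frac{33436468063}{156} \approx -2.1434 \cdot 10^{8}$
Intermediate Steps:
$C{\left(m \right)} = - \frac{1}{4} + \frac{1}{8 m}$ ($C{\left(m \right)} = \frac{-2 + \frac{1}{m}}{8} = - \frac{1}{4} + \frac{1}{8 m}$)
$\left(-14005 + C{\left(156 \right)}\right) \left(27887 - 12583\right) = \left(-14005 + \frac{1 - 312}{8 \cdot 156}\right) \left(27887 - 12583\right) = \left(-14005 + \frac{1}{8} \cdot \frac{1}{156} \left(1 - 312\right)\right) 15304 = \left(-14005 + \frac{1}{8} \cdot \frac{1}{156} \left(-311\right)\right) 15304 = \left(-14005 - \frac{311}{1248}\right) 15304 = \left(- \frac{17478551}{1248}\right) 15304 = - \frac{33436468063}{156}$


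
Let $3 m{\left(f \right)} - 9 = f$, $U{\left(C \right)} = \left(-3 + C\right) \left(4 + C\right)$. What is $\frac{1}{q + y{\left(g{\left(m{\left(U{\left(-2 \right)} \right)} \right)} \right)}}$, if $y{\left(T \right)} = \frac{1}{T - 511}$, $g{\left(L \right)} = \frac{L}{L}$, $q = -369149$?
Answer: $- \frac{510}{188265991} \approx -2.7089 \cdot 10^{-6}$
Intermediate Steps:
$m{\left(f \right)} = 3 + \frac{f}{3}$
$g{\left(L \right)} = 1$
$y{\left(T \right)} = \frac{1}{-511 + T}$
$\frac{1}{q + y{\left(g{\left(m{\left(U{\left(-2 \right)} \right)} \right)} \right)}} = \frac{1}{-369149 + \frac{1}{-511 + 1}} = \frac{1}{-369149 + \frac{1}{-510}} = \frac{1}{-369149 - \frac{1}{510}} = \frac{1}{- \frac{188265991}{510}} = - \frac{510}{188265991}$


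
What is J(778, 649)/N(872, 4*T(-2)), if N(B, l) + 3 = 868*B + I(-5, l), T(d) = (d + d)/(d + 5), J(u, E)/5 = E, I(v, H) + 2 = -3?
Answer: 295/68808 ≈ 0.0042873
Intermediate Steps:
I(v, H) = -5 (I(v, H) = -2 - 3 = -5)
J(u, E) = 5*E
T(d) = 2*d/(5 + d) (T(d) = (2*d)/(5 + d) = 2*d/(5 + d))
N(B, l) = -8 + 868*B (N(B, l) = -3 + (868*B - 5) = -3 + (-5 + 868*B) = -8 + 868*B)
J(778, 649)/N(872, 4*T(-2)) = (5*649)/(-8 + 868*872) = 3245/(-8 + 756896) = 3245/756888 = 3245*(1/756888) = 295/68808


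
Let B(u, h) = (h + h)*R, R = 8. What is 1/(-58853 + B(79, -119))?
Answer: -1/60757 ≈ -1.6459e-5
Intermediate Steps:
B(u, h) = 16*h (B(u, h) = (h + h)*8 = (2*h)*8 = 16*h)
1/(-58853 + B(79, -119)) = 1/(-58853 + 16*(-119)) = 1/(-58853 - 1904) = 1/(-60757) = -1/60757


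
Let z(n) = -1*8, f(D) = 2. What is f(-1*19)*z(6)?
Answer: -16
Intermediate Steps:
z(n) = -8
f(-1*19)*z(6) = 2*(-8) = -16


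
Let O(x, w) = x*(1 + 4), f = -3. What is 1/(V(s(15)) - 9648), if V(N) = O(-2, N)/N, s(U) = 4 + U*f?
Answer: -41/395558 ≈ -0.00010365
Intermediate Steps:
s(U) = 4 - 3*U (s(U) = 4 + U*(-3) = 4 - 3*U)
O(x, w) = 5*x (O(x, w) = x*5 = 5*x)
V(N) = -10/N (V(N) = (5*(-2))/N = -10/N)
1/(V(s(15)) - 9648) = 1/(-10/(4 - 3*15) - 9648) = 1/(-10/(4 - 45) - 9648) = 1/(-10/(-41) - 9648) = 1/(-10*(-1/41) - 9648) = 1/(10/41 - 9648) = 1/(-395558/41) = -41/395558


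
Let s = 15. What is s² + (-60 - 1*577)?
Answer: -412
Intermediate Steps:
s² + (-60 - 1*577) = 15² + (-60 - 1*577) = 225 + (-60 - 577) = 225 - 637 = -412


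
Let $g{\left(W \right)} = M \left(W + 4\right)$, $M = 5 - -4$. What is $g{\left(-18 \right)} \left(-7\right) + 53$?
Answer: $935$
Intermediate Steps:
$M = 9$ ($M = 5 + 4 = 9$)
$g{\left(W \right)} = 36 + 9 W$ ($g{\left(W \right)} = 9 \left(W + 4\right) = 9 \left(4 + W\right) = 36 + 9 W$)
$g{\left(-18 \right)} \left(-7\right) + 53 = \left(36 + 9 \left(-18\right)\right) \left(-7\right) + 53 = \left(36 - 162\right) \left(-7\right) + 53 = \left(-126\right) \left(-7\right) + 53 = 882 + 53 = 935$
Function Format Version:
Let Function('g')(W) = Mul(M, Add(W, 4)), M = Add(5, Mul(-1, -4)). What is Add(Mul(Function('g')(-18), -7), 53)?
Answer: 935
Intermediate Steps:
M = 9 (M = Add(5, 4) = 9)
Function('g')(W) = Add(36, Mul(9, W)) (Function('g')(W) = Mul(9, Add(W, 4)) = Mul(9, Add(4, W)) = Add(36, Mul(9, W)))
Add(Mul(Function('g')(-18), -7), 53) = Add(Mul(Add(36, Mul(9, -18)), -7), 53) = Add(Mul(Add(36, -162), -7), 53) = Add(Mul(-126, -7), 53) = Add(882, 53) = 935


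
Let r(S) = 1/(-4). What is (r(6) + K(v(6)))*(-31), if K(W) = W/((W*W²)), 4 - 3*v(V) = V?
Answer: -62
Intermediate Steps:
v(V) = 4/3 - V/3
r(S) = -¼
K(W) = W⁻² (K(W) = W/(W³) = W/W³ = W⁻²)
(r(6) + K(v(6)))*(-31) = (-¼ + (4/3 - ⅓*6)⁻²)*(-31) = (-¼ + (4/3 - 2)⁻²)*(-31) = (-¼ + (-⅔)⁻²)*(-31) = (-¼ + 9/4)*(-31) = 2*(-31) = -62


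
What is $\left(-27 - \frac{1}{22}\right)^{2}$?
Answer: $\frac{354025}{484} \approx 731.46$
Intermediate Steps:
$\left(-27 - \frac{1}{22}\right)^{2} = \left(- \frac{595}{22}\right)^{2} = \frac{354025}{484}$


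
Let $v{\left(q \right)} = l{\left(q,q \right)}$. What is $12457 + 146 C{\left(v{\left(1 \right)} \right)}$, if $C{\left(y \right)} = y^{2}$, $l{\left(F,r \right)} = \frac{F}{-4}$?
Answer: $\frac{99729}{8} \approx 12466.0$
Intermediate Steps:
$l{\left(F,r \right)} = - \frac{F}{4}$ ($l{\left(F,r \right)} = F \left(- \frac{1}{4}\right) = - \frac{F}{4}$)
$v{\left(q \right)} = - \frac{q}{4}$
$12457 + 146 C{\left(v{\left(1 \right)} \right)} = 12457 + 146 \left(\left(- \frac{1}{4}\right) 1\right)^{2} = 12457 + 146 \left(- \frac{1}{4}\right)^{2} = 12457 + 146 \cdot \frac{1}{16} = 12457 + \frac{73}{8} = \frac{99729}{8}$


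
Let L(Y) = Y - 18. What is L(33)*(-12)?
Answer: -180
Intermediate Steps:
L(Y) = -18 + Y
L(33)*(-12) = (-18 + 33)*(-12) = 15*(-12) = -180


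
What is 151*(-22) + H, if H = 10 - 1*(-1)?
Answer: -3311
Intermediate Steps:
H = 11 (H = 10 + 1 = 11)
151*(-22) + H = 151*(-22) + 11 = -3322 + 11 = -3311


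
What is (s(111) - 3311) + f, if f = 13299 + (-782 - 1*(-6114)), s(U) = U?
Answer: 15431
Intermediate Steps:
f = 18631 (f = 13299 + (-782 + 6114) = 13299 + 5332 = 18631)
(s(111) - 3311) + f = (111 - 3311) + 18631 = -3200 + 18631 = 15431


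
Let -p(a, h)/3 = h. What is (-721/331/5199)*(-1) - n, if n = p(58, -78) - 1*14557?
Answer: 24648007408/1720869 ≈ 14323.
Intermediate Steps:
p(a, h) = -3*h
n = -14323 (n = -3*(-78) - 1*14557 = 234 - 14557 = -14323)
(-721/331/5199)*(-1) - n = (-721/331/5199)*(-1) - 1*(-14323) = (-721*1/331*(1/5199))*(-1) + 14323 = -721/331*1/5199*(-1) + 14323 = -721/1720869*(-1) + 14323 = 721/1720869 + 14323 = 24648007408/1720869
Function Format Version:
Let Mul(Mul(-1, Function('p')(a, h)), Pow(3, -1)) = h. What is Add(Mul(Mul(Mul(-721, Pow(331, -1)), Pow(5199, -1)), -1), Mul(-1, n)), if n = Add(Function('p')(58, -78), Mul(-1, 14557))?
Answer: Rational(24648007408, 1720869) ≈ 14323.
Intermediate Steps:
Function('p')(a, h) = Mul(-3, h)
n = -14323 (n = Add(Mul(-3, -78), Mul(-1, 14557)) = Add(234, -14557) = -14323)
Add(Mul(Mul(Mul(-721, Pow(331, -1)), Pow(5199, -1)), -1), Mul(-1, n)) = Add(Mul(Mul(Mul(-721, Pow(331, -1)), Pow(5199, -1)), -1), Mul(-1, -14323)) = Add(Mul(Mul(Mul(-721, Rational(1, 331)), Rational(1, 5199)), -1), 14323) = Add(Mul(Mul(Rational(-721, 331), Rational(1, 5199)), -1), 14323) = Add(Mul(Rational(-721, 1720869), -1), 14323) = Add(Rational(721, 1720869), 14323) = Rational(24648007408, 1720869)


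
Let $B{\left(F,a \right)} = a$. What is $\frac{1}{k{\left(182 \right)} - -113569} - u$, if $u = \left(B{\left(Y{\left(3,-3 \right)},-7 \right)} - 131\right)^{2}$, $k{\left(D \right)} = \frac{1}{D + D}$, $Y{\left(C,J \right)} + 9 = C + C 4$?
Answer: $- \frac{787262143784}{41339117} \approx -19044.0$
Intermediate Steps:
$Y{\left(C,J \right)} = -9 + 5 C$ ($Y{\left(C,J \right)} = -9 + \left(C + C 4\right) = -9 + \left(C + 4 C\right) = -9 + 5 C$)
$k{\left(D \right)} = \frac{1}{2 D}$
$u = 19044$ ($u = \left(-7 - 131\right)^{2} = \left(-138\right)^{2} = 19044$)
$\frac{1}{k{\left(182 \right)} - -113569} - u = \frac{1}{\frac{1}{2 \cdot 182} - -113569} - 19044 = \frac{1}{\frac{1}{2} \cdot \frac{1}{182} + 113569} - 19044 = \frac{1}{\frac{1}{364} + 113569} - 19044 = \frac{1}{\frac{41339117}{364}} - 19044 = \frac{364}{41339117} - 19044 = - \frac{787262143784}{41339117}$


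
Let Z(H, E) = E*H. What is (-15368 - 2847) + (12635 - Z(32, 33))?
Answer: -6636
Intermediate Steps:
(-15368 - 2847) + (12635 - Z(32, 33)) = (-15368 - 2847) + (12635 - 33*32) = -18215 + (12635 - 1*1056) = -18215 + (12635 - 1056) = -18215 + 11579 = -6636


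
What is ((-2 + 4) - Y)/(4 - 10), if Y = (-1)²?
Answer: -⅙ ≈ -0.16667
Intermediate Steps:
Y = 1
((-2 + 4) - Y)/(4 - 10) = ((-2 + 4) - 1*1)/(4 - 10) = (2 - 1)/(-6) = 1*(-⅙) = -⅙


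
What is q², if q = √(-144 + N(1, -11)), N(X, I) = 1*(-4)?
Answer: -148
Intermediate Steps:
N(X, I) = -4
q = 2*I*√37 (q = √(-144 - 4) = √(-148) = 2*I*√37 ≈ 12.166*I)
q² = (2*I*√37)² = -148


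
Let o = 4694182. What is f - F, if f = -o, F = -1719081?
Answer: -2975101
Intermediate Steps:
f = -4694182 (f = -1*4694182 = -4694182)
f - F = -4694182 - 1*(-1719081) = -4694182 + 1719081 = -2975101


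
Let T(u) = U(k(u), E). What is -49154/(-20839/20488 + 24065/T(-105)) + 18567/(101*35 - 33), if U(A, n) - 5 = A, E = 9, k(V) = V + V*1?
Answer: 11264880614965/26793840522 ≈ 420.43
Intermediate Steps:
k(V) = 2*V (k(V) = V + V = 2*V)
U(A, n) = 5 + A
T(u) = 5 + 2*u
-49154/(-20839/20488 + 24065/T(-105)) + 18567/(101*35 - 33) = -49154/(-20839/20488 + 24065/(5 + 2*(-105))) + 18567/(101*35 - 33) = -49154/(-20839*1/20488 + 24065/(5 - 210)) + 18567/(3535 - 33) = -49154/(-1603/1576 + 24065/(-205)) + 18567/3502 = -49154/(-1603/1576 + 24065*(-1/205)) + 18567*(1/3502) = -49154/(-1603/1576 - 4813/41) + 18567/3502 = -49154/(-7651011/64616) + 18567/3502 = -49154*(-64616/7651011) + 18567/3502 = 3176134864/7651011 + 18567/3502 = 11264880614965/26793840522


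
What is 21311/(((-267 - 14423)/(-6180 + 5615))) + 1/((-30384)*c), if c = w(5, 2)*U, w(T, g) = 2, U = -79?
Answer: 51153560509/62408736 ≈ 819.65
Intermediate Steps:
c = -158 (c = 2*(-79) = -158)
21311/(((-267 - 14423)/(-6180 + 5615))) + 1/((-30384)*c) = 21311/(((-267 - 14423)/(-6180 + 5615))) + 1/(-30384*(-158)) = 21311/((-14690/(-565))) - 1/30384*(-1/158) = 21311/((-14690*(-1/565))) + 1/4800672 = 21311/26 + 1/4800672 = 51153560509/62408736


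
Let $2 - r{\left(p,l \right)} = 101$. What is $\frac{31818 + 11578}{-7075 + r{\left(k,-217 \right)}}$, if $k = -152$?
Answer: $- \frac{21698}{3587} \approx -6.0491$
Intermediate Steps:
$r{\left(p,l \right)} = -99$ ($r{\left(p,l \right)} = 2 - 101 = -99$)
$\frac{31818 + 11578}{-7075 + r{\left(k,-217 \right)}} = \frac{31818 + 11578}{-7075 - 99} = \frac{43396}{-7174} = 43396 \left(- \frac{1}{7174}\right) = - \frac{21698}{3587}$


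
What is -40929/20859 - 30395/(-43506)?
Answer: -382215923/302497218 ≈ -1.2635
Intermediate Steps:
-40929/20859 - 30395/(-43506) = -40929*1/20859 - 30395*(-1/43506) = -13643/6953 + 30395/43506 = -382215923/302497218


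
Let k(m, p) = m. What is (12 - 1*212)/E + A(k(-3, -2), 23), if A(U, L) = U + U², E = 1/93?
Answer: -18594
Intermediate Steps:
E = 1/93 ≈ 0.010753
(12 - 1*212)/E + A(k(-3, -2), 23) = (12 - 1*212)/(1/93) - 3*(1 - 3) = (12 - 212)*93 - 3*(-2) = -200*93 + 6 = -18600 + 6 = -18594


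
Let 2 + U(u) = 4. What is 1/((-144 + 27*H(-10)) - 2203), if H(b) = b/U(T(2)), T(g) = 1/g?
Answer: -1/2482 ≈ -0.00040290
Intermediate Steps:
U(u) = 2 (U(u) = -2 + 4 = 2)
H(b) = b/2
1/((-144 + 27*H(-10)) - 2203) = 1/((-144 + 27*((½)*(-10))) - 2203) = 1/((-144 + 27*(-5)) - 2203) = 1/((-144 - 135) - 2203) = 1/(-279 - 2203) = 1/(-2482) = -1/2482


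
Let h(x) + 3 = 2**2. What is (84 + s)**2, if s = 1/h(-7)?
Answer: 7225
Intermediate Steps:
h(x) = 1 (h(x) = -3 + 2**2 = -3 + 4 = 1)
s = 1 (s = 1/1 = 1)
(84 + s)**2 = (84 + 1)**2 = 85**2 = 7225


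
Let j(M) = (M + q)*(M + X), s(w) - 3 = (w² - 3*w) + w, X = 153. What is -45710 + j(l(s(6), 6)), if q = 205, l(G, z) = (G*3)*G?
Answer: 5551570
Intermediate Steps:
s(w) = 3 + w² - 2*w (s(w) = 3 + ((w² - 3*w) + w) = 3 + (w² - 2*w) = 3 + w² - 2*w)
l(G, z) = 3*G² (l(G, z) = (3*G)*G = 3*G²)
j(M) = (153 + M)*(205 + M) (j(M) = (M + 205)*(M + 153) = (205 + M)*(153 + M) = (153 + M)*(205 + M))
-45710 + j(l(s(6), 6)) = -45710 + (31365 + (3*(3 + 6² - 2*6)²)² + 358*(3*(3 + 6² - 2*6)²)) = -45710 + (31365 + (3*(3 + 36 - 12)²)² + 358*(3*(3 + 36 - 12)²)) = -45710 + (31365 + (3*27²)² + 358*(3*27²)) = -45710 + (31365 + (3*729)² + 358*(3*729)) = -45710 + (31365 + 2187² + 358*2187) = -45710 + (31365 + 4782969 + 782946) = -45710 + 5597280 = 5551570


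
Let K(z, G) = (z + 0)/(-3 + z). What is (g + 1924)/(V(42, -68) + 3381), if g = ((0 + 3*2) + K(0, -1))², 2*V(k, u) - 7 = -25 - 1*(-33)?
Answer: 3920/6777 ≈ 0.57843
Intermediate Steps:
K(z, G) = z/(-3 + z)
V(k, u) = 15/2 (V(k, u) = 7/2 + (-25 - 1*(-33))/2 = 7/2 + (-25 + 33)/2 = 7/2 + (½)*8 = 7/2 + 4 = 15/2)
g = 36 (g = ((0 + 3*2) + 0/(-3 + 0))² = ((0 + 6) + 0/(-3))² = (6 + 0*(-⅓))² = (6 + 0)² = 6² = 36)
(g + 1924)/(V(42, -68) + 3381) = (36 + 1924)/(15/2 + 3381) = 1960/(6777/2) = 1960*(2/6777) = 3920/6777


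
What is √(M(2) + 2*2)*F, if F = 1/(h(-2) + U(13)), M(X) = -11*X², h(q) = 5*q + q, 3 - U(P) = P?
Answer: -I*√10/11 ≈ -0.28748*I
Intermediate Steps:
U(P) = 3 - P
h(q) = 6*q
F = -1/22 (F = 1/(6*(-2) + (3 - 1*13)) = 1/(-12 + (3 - 13)) = 1/(-12 - 10) = 1/(-22) = -1/22 ≈ -0.045455)
√(M(2) + 2*2)*F = √(-11*2² + 2*2)*(-1/22) = √(-11*4 + 4)*(-1/22) = √(-44 + 4)*(-1/22) = √(-40)*(-1/22) = (2*I*√10)*(-1/22) = -I*√10/11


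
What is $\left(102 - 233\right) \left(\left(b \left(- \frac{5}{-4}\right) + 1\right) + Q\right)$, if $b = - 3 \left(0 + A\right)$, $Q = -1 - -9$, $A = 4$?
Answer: $786$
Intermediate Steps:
$Q = 8$ ($Q = -1 + 9 = 8$)
$b = -12$ ($b = - 3 \left(0 + 4\right) = \left(-3\right) 4 = -12$)
$\left(102 - 233\right) \left(\left(b \left(- \frac{5}{-4}\right) + 1\right) + Q\right) = \left(102 - 233\right) \left(\left(- 12 \left(- \frac{5}{-4}\right) + 1\right) + 8\right) = - 131 \left(\left(- 12 \left(\left(-5\right) \left(- \frac{1}{4}\right)\right) + 1\right) + 8\right) = - 131 \left(\left(\left(-12\right) \frac{5}{4} + 1\right) + 8\right) = - 131 \left(\left(-15 + 1\right) + 8\right) = - 131 \left(-14 + 8\right) = \left(-131\right) \left(-6\right) = 786$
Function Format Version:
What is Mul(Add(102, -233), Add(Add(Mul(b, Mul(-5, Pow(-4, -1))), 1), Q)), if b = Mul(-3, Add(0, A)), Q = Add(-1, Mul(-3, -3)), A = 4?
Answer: 786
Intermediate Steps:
Q = 8 (Q = Add(-1, 9) = 8)
b = -12 (b = Mul(-3, Add(0, 4)) = Mul(-3, 4) = -12)
Mul(Add(102, -233), Add(Add(Mul(b, Mul(-5, Pow(-4, -1))), 1), Q)) = Mul(Add(102, -233), Add(Add(Mul(-12, Mul(-5, Pow(-4, -1))), 1), 8)) = Mul(-131, Add(Add(Mul(-12, Mul(-5, Rational(-1, 4))), 1), 8)) = Mul(-131, Add(Add(Mul(-12, Rational(5, 4)), 1), 8)) = Mul(-131, Add(Add(-15, 1), 8)) = Mul(-131, Add(-14, 8)) = Mul(-131, -6) = 786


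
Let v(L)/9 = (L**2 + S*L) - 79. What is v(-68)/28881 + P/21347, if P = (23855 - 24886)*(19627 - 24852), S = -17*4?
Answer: 17482533418/68502523 ≈ 255.21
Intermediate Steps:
S = -68
P = 5386975 (P = -1031*(-5225) = 5386975)
v(L) = -711 - 612*L + 9*L**2 (v(L) = 9*((L**2 - 68*L) - 79) = 9*(-79 + L**2 - 68*L) = -711 - 612*L + 9*L**2)
v(-68)/28881 + P/21347 = (-711 - 612*(-68) + 9*(-68)**2)/28881 + 5386975/21347 = (-711 + 41616 + 9*4624)*(1/28881) + 5386975*(1/21347) = (-711 + 41616 + 41616)*(1/28881) + 5386975/21347 = 82521*(1/28881) + 5386975/21347 = 9169/3209 + 5386975/21347 = 17482533418/68502523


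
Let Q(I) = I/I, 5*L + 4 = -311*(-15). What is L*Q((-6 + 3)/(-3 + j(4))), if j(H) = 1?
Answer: 4661/5 ≈ 932.20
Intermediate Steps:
L = 4661/5 (L = -⅘ + (-311*(-15))/5 = -⅘ + (⅕)*4665 = -⅘ + 933 = 4661/5 ≈ 932.20)
Q(I) = 1
L*Q((-6 + 3)/(-3 + j(4))) = (4661/5)*1 = 4661/5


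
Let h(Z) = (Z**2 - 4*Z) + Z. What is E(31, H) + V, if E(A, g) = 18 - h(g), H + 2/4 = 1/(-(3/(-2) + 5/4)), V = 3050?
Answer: 12265/4 ≈ 3066.3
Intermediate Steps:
H = 7/2 (H = -1/2 + 1/(-(3/(-2) + 5/4)) = -1/2 + 1/(-(3*(-1/2) + 5*(1/4))) = -1/2 + 1/(-(-3/2 + 5/4)) = -1/2 + 1/(-1*(-1/4)) = -1/2 + 1/(1/4) = -1/2 + 4 = 7/2 ≈ 3.5000)
h(Z) = Z**2 - 3*Z
E(A, g) = 18 - g*(-3 + g)
E(31, H) + V = (18 - 1*7/2*(-3 + 7/2)) + 3050 = (18 - 1*7/2*1/2) + 3050 = (18 - 7/4) + 3050 = 65/4 + 3050 = 12265/4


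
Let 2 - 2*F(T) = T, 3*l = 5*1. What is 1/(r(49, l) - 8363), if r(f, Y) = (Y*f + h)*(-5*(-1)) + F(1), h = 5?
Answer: -6/47575 ≈ -0.00012612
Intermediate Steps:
l = 5/3 (l = (5*1)/3 = (⅓)*5 = 5/3 ≈ 1.6667)
F(T) = 1 - T/2
r(f, Y) = 51/2 + 5*Y*f (r(f, Y) = (Y*f + 5)*(-5*(-1)) + (1 - ½*1) = (5 + Y*f)*5 + (1 - ½) = (25 + 5*Y*f) + ½ = 51/2 + 5*Y*f)
1/(r(49, l) - 8363) = 1/((51/2 + 5*(5/3)*49) - 8363) = 1/((51/2 + 1225/3) - 8363) = 1/(2603/6 - 8363) = 1/(-47575/6) = -6/47575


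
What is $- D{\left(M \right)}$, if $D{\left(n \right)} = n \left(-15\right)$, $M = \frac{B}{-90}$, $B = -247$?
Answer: $\frac{247}{6} \approx 41.167$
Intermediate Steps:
$M = \frac{247}{90}$ ($M = - \frac{247}{-90} = \left(-247\right) \left(- \frac{1}{90}\right) = \frac{247}{90} \approx 2.7444$)
$D{\left(n \right)} = - 15 n$
$- D{\left(M \right)} = - \frac{\left(-15\right) 247}{90} = \left(-1\right) \left(- \frac{247}{6}\right) = \frac{247}{6}$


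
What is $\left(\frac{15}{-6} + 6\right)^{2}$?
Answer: $\frac{49}{4} \approx 12.25$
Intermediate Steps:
$\left(\frac{15}{-6} + 6\right)^{2} = \left(15 \left(- \frac{1}{6}\right) + 6\right)^{2} = \left(- \frac{5}{2} + 6\right)^{2} = \left(\frac{7}{2}\right)^{2} = \frac{49}{4}$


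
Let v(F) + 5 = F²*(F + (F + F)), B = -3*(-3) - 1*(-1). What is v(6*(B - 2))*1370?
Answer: 454526270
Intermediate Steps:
B = 10 (B = 9 + 1 = 10)
v(F) = -5 + 3*F³ (v(F) = -5 + F²*(F + (F + F)) = -5 + F²*(F + 2*F) = -5 + F²*(3*F) = -5 + 3*F³)
v(6*(B - 2))*1370 = (-5 + 3*(6*(10 - 2))³)*1370 = (-5 + 3*(6*8)³)*1370 = (-5 + 3*48³)*1370 = (-5 + 3*110592)*1370 = (-5 + 331776)*1370 = 331771*1370 = 454526270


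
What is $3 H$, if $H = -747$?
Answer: $-2241$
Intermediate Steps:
$3 H = 3 \left(-747\right) = -2241$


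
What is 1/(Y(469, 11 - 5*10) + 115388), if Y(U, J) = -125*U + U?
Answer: 1/57232 ≈ 1.7473e-5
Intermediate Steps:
Y(U, J) = -124*U
1/(Y(469, 11 - 5*10) + 115388) = 1/(-124*469 + 115388) = 1/(-58156 + 115388) = 1/57232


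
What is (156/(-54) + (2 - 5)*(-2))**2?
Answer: 784/81 ≈ 9.6790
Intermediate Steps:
(156/(-54) + (2 - 5)*(-2))**2 = (156*(-1/54) - 3*(-2))**2 = (-26/9 + 6)**2 = (28/9)**2 = 784/81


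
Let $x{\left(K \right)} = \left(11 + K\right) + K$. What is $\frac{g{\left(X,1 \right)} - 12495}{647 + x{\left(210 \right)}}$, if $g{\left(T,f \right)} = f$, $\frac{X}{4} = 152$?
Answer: $- \frac{6247}{539} \approx -11.59$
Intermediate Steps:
$X = 608$ ($X = 4 \cdot 152 = 608$)
$x{\left(K \right)} = 11 + 2 K$
$\frac{g{\left(X,1 \right)} - 12495}{647 + x{\left(210 \right)}} = \frac{1 - 12495}{647 + \left(11 + 2 \cdot 210\right)} = - \frac{12494}{647 + \left(11 + 420\right)} = - \frac{12494}{647 + 431} = - \frac{12494}{1078} = \left(-12494\right) \frac{1}{1078} = - \frac{6247}{539}$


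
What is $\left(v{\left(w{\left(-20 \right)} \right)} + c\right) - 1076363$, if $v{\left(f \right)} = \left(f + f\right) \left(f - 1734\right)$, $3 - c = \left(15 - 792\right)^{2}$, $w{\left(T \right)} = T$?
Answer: $-1609929$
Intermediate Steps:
$c = -603726$ ($c = 3 - \left(15 - 792\right)^{2} = 3 - \left(-777\right)^{2} = 3 - 603729 = -603726$)
$v{\left(f \right)} = 2 f \left(-1734 + f\right)$
$\left(v{\left(w{\left(-20 \right)} \right)} + c\right) - 1076363 = \left(2 \left(-20\right) \left(-1734 - 20\right) - 603726\right) - 1076363 = \left(2 \left(-20\right) \left(-1754\right) - 603726\right) - 1076363 = \left(70160 - 603726\right) - 1076363 = -533566 - 1076363 = -1609929$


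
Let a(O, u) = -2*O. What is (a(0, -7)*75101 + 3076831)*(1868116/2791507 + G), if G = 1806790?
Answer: 15518516519560432826/2791507 ≈ 5.5592e+12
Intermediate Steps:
(a(0, -7)*75101 + 3076831)*(1868116/2791507 + G) = (-2*0*75101 + 3076831)*(1868116/2791507 + 1806790) = (0*75101 + 3076831)*(1868116*(1/2791507) + 1806790) = (0 + 3076831)*(1868116/2791507 + 1806790) = 3076831*(5043668800646/2791507) = 15518516519560432826/2791507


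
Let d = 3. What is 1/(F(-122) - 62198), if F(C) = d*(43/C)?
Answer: -122/7588285 ≈ -1.6077e-5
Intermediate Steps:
F(C) = 129/C (F(C) = 3*(43/C) = 129/C)
1/(F(-122) - 62198) = 1/(129/(-122) - 62198) = 1/(129*(-1/122) - 62198) = 1/(-129/122 - 62198) = 1/(-7588285/122) = -122/7588285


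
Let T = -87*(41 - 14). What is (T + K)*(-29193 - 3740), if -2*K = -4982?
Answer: -4676486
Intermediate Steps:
K = 2491 (K = -1/2*(-4982) = 2491)
T = -2349 (T = -87*27 = -2349)
(T + K)*(-29193 - 3740) = (-2349 + 2491)*(-29193 - 3740) = 142*(-32933) = -4676486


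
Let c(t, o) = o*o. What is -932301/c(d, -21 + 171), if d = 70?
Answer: -103589/2500 ≈ -41.436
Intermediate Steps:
c(t, o) = o²
-932301/c(d, -21 + 171) = -932301/(-21 + 171)² = -932301/(150²) = -932301/22500 = -932301*1/22500 = -103589/2500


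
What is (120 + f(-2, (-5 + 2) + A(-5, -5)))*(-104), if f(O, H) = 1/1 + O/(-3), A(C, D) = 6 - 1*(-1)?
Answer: -37960/3 ≈ -12653.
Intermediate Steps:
A(C, D) = 7 (A(C, D) = 6 + 1 = 7)
f(O, H) = 1 - O/3 (f(O, H) = 1*1 + O*(-1/3) = 1 - O/3)
(120 + f(-2, (-5 + 2) + A(-5, -5)))*(-104) = (120 + (1 - 1/3*(-2)))*(-104) = (120 + (1 + 2/3))*(-104) = (120 + 5/3)*(-104) = (365/3)*(-104) = -37960/3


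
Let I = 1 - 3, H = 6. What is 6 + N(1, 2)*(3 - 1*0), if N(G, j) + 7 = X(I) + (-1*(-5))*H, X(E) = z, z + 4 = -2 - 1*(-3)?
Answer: 66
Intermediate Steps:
z = -3 (z = -4 + (-2 - 1*(-3)) = -4 + (-2 + 3) = -4 + 1 = -3)
I = -2
X(E) = -3
N(G, j) = 20 (N(G, j) = -7 + (-3 - 1*(-5)*6) = -7 + (-3 + 5*6) = -7 + (-3 + 30) = -7 + 27 = 20)
6 + N(1, 2)*(3 - 1*0) = 6 + 20*(3 - 1*0) = 6 + 20*(3 + 0) = 6 + 20*3 = 6 + 60 = 66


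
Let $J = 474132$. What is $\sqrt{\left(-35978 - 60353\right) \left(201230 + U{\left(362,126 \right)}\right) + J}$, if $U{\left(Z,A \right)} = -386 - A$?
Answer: $i \sqrt{19334891526} \approx 1.3905 \cdot 10^{5} i$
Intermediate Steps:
$\sqrt{\left(-35978 - 60353\right) \left(201230 + U{\left(362,126 \right)}\right) + J} = \sqrt{\left(-35978 - 60353\right) \left(201230 - 512\right) + 474132} = \sqrt{- 96331 \left(201230 - 512\right) + 474132} = \sqrt{\left(-96331\right) 200718 + 474132} = \sqrt{-19335365658 + 474132} = \sqrt{-19334891526} = i \sqrt{19334891526}$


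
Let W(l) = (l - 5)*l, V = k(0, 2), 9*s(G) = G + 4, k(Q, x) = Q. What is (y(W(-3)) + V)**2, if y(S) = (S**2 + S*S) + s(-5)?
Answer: 107474689/81 ≈ 1.3268e+6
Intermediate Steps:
s(G) = 4/9 + G/9 (s(G) = (G + 4)/9 = (4 + G)/9 = 4/9 + G/9)
V = 0
W(l) = l*(-5 + l) (W(l) = (-5 + l)*l = l*(-5 + l))
y(S) = -1/9 + 2*S**2 (y(S) = (S**2 + S*S) + (4/9 + (1/9)*(-5)) = (S**2 + S**2) + (4/9 - 5/9) = 2*S**2 - 1/9 = -1/9 + 2*S**2)
(y(W(-3)) + V)**2 = ((-1/9 + 2*(-3*(-5 - 3))**2) + 0)**2 = ((-1/9 + 2*(-3*(-8))**2) + 0)**2 = ((-1/9 + 2*24**2) + 0)**2 = ((-1/9 + 2*576) + 0)**2 = ((-1/9 + 1152) + 0)**2 = (10367/9 + 0)**2 = (10367/9)**2 = 107474689/81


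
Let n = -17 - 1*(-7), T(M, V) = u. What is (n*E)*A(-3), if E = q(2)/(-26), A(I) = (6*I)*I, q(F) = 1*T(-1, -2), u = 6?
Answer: 1620/13 ≈ 124.62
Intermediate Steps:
T(M, V) = 6
q(F) = 6 (q(F) = 1*6 = 6)
A(I) = 6*I²
n = -10 (n = -17 + 7 = -10)
E = -3/13 (E = 6/(-26) = 6*(-1/26) = -3/13 ≈ -0.23077)
(n*E)*A(-3) = (-10*(-3/13))*(6*(-3)²) = 30*(6*9)/13 = (30/13)*54 = 1620/13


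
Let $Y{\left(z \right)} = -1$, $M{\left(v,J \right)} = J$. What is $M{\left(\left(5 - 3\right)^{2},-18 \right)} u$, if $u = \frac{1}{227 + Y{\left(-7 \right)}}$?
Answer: $- \frac{9}{113} \approx -0.079646$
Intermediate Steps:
$u = \frac{1}{226}$ ($u = \frac{1}{227 - 1} = \frac{1}{226} \approx 0.0044248$)
$M{\left(\left(5 - 3\right)^{2},-18 \right)} u = \left(-18\right) \frac{1}{226} = - \frac{9}{113}$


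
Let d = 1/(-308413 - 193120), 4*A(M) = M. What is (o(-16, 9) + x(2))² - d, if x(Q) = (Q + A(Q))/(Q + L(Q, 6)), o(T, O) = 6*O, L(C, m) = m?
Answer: 378738162069/128392448 ≈ 2949.8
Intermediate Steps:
A(M) = M/4
d = -1/501533 (d = 1/(-501533) = -1/501533 ≈ -1.9939e-6)
x(Q) = 5*Q/(4*(6 + Q)) (x(Q) = (Q + Q/4)/(Q + 6) = (5*Q/4)/(6 + Q) = 5*Q/(4*(6 + Q)))
(o(-16, 9) + x(2))² - d = (6*9 + (5/4)*2/(6 + 2))² - 1*(-1/501533) = (54 + (5/4)*2/8)² + 1/501533 = (54 + (5/4)*2*(⅛))² + 1/501533 = (54 + 5/16)² + 1/501533 = (869/16)² + 1/501533 = 755161/256 + 1/501533 = 378738162069/128392448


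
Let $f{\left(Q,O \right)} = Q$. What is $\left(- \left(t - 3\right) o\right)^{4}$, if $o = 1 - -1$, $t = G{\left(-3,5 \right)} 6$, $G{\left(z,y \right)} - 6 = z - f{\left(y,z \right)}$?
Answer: $810000$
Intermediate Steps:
$G{\left(z,y \right)} = 6 + z - y$ ($G{\left(z,y \right)} = 6 - \left(y - z\right) = 6 + z - y$)
$t = -12$ ($t = \left(6 - 3 - 5\right) 6 = \left(-2\right) 6 = -12$)
$o = 2$ ($o = 1 + 1 = 2$)
$\left(- \left(t - 3\right) o\right)^{4} = \left(- \left(-12 - 3\right) 2\right)^{4} = \left(- \left(-15\right) 2\right)^{4} = \left(\left(-1\right) \left(-30\right)\right)^{4} = 30^{4} = 810000$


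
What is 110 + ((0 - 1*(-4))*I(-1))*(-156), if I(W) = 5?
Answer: -3010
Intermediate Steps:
110 + ((0 - 1*(-4))*I(-1))*(-156) = 110 + ((0 - 1*(-4))*5)*(-156) = 110 + ((0 + 4)*5)*(-156) = 110 + (4*5)*(-156) = 110 + 20*(-156) = 110 - 3120 = -3010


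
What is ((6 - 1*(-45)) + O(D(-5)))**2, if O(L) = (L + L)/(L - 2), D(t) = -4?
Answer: 24649/9 ≈ 2738.8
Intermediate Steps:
O(L) = 2*L/(-2 + L) (O(L) = (2*L)/(-2 + L) = 2*L/(-2 + L))
((6 - 1*(-45)) + O(D(-5)))**2 = ((6 - 1*(-45)) + 2*(-4)/(-2 - 4))**2 = ((6 + 45) + 2*(-4)/(-6))**2 = (51 + 2*(-4)*(-1/6))**2 = (51 + 4/3)**2 = (157/3)**2 = 24649/9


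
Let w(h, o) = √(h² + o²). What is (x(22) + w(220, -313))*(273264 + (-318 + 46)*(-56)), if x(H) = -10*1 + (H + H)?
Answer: 9808864 + 288496*√146369 ≈ 1.2018e+8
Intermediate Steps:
x(H) = -10 + 2*H
(x(22) + w(220, -313))*(273264 + (-318 + 46)*(-56)) = ((-10 + 2*22) + √(220² + (-313)²))*(273264 + (-318 + 46)*(-56)) = ((-10 + 44) + √(48400 + 97969))*(273264 - 272*(-56)) = (34 + √146369)*(273264 + 15232) = (34 + √146369)*288496 = 9808864 + 288496*√146369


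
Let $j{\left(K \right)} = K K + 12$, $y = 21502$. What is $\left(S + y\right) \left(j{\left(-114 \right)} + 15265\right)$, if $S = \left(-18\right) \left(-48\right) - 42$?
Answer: $631166452$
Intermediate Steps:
$S = 822$ ($S = 864 - 42 = 822$)
$j{\left(K \right)} = 12 + K^{2}$ ($j{\left(K \right)} = K^{2} + 12 = 12 + K^{2}$)
$\left(S + y\right) \left(j{\left(-114 \right)} + 15265\right) = \left(822 + 21502\right) \left(\left(12 + \left(-114\right)^{2}\right) + 15265\right) = 22324 \left(\left(12 + 12996\right) + 15265\right) = 22324 \left(13008 + 15265\right) = 22324 \cdot 28273 = 631166452$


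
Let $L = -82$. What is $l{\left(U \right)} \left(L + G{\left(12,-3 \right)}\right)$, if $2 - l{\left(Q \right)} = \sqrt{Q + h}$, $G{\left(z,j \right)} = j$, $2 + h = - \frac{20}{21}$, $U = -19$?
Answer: $-170 + \frac{85 i \sqrt{9681}}{21} \approx -170.0 + 398.25 i$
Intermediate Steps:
$h = - \frac{62}{21}$ ($h = -2 - \frac{20}{21} = - \frac{62}{21} \approx -2.9524$)
$l{\left(Q \right)} = 2 - \sqrt{- \frac{62}{21} + Q}$ ($l{\left(Q \right)} = 2 - \sqrt{Q - \frac{62}{21}} = 2 - \sqrt{- \frac{62}{21} + Q}$)
$l{\left(U \right)} \left(L + G{\left(12,-3 \right)}\right) = \left(2 - \frac{\sqrt{-1302 + 441 \left(-19\right)}}{21}\right) \left(-82 - 3\right) = \left(2 - \frac{\sqrt{-1302 - 8379}}{21}\right) \left(-85\right) = \left(2 - \frac{\sqrt{-9681}}{21}\right) \left(-85\right) = \left(2 - \frac{i \sqrt{9681}}{21}\right) \left(-85\right) = -170 + \frac{85 i \sqrt{9681}}{21}$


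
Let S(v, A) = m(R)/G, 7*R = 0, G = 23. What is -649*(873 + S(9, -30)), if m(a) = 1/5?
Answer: -65157004/115 ≈ -5.6658e+5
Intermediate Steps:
R = 0 (R = (⅐)*0 = 0)
m(a) = ⅕
S(v, A) = 1/115 (S(v, A) = (⅕)/23 = (⅕)*(1/23) = 1/115)
-649*(873 + S(9, -30)) = -649*(873 + 1/115) = -649*100396/115 = -65157004/115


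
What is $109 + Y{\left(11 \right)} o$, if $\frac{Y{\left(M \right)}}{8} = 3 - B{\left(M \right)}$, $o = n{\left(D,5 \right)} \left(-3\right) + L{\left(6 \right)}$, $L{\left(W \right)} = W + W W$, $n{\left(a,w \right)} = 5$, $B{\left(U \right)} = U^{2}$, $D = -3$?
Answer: $-25379$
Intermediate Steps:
$L{\left(W \right)} = W + W^{2}$
$o = 27$ ($o = 5 \left(-3\right) + 6 \left(1 + 6\right) = -15 + 6 \cdot 7 = -15 + 42 = 27$)
$Y{\left(M \right)} = 24 - 8 M^{2}$ ($Y{\left(M \right)} = 8 \left(3 - M^{2}\right) = 24 - 8 M^{2}$)
$109 + Y{\left(11 \right)} o = 109 + \left(24 - 8 \cdot 11^{2}\right) 27 = 109 + \left(24 - 968\right) 27 = 109 - 25488 = -25379$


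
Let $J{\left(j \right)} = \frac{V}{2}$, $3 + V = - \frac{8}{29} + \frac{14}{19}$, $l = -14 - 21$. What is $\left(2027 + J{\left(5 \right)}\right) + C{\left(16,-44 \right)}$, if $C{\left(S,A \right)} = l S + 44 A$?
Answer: $- \frac{518237}{1102} \approx -470.27$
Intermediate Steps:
$l = -35$ ($l = -14 - 21 = -35$)
$V = - \frac{1399}{551}$ ($V = -3 + \left(- \frac{8}{29} + \frac{14}{19}\right) = -3 + \frac{254}{551} = - \frac{1399}{551} \approx -2.539$)
$C{\left(S,A \right)} = - 35 S + 44 A$
$J{\left(j \right)} = - \frac{1399}{1102}$ ($J{\left(j \right)} = - \frac{1399}{551 \cdot 2} = \left(- \frac{1399}{551}\right) \frac{1}{2} = - \frac{1399}{1102}$)
$\left(2027 + J{\left(5 \right)}\right) + C{\left(16,-44 \right)} = \left(2027 - \frac{1399}{1102}\right) + \left(\left(-35\right) 16 + 44 \left(-44\right)\right) = \frac{2232355}{1102} - 2496 = - \frac{518237}{1102}$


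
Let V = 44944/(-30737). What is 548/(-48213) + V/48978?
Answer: -45952569100/4032312431301 ≈ -0.011396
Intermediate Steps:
V = -44944/30737 (V = 44944*(-1/30737) = -44944/30737 ≈ -1.4622)
548/(-48213) + V/48978 = 548/(-48213) - 44944/30737/48978 = 548*(-1/48213) - 44944/30737*1/48978 = -548/48213 - 22472/752718393 = -45952569100/4032312431301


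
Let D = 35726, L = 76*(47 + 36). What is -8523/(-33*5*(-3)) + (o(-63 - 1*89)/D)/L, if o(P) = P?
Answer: -1404049718/81544595 ≈ -17.218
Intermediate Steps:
L = 6308 (L = 76*83 = 6308)
-8523/(-33*5*(-3)) + (o(-63 - 1*89)/D)/L = -8523/(-33*5*(-3)) + ((-63 - 1*89)/35726)/6308 = -8523/((-165*(-3))) + ((-63 - 89)*(1/35726))*(1/6308) = -8523/495 - 152*1/35726*(1/6308) = -8523*1/495 - 76/17863*1/6308 = -947/55 - 1/1482629 = -1404049718/81544595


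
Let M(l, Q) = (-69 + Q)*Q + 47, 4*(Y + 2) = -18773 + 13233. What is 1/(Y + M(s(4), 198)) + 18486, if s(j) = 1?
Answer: 447398173/24202 ≈ 18486.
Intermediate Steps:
Y = -1387 (Y = -2 + (-18773 + 13233)/4 = -2 + (¼)*(-5540) = -2 - 1385 = -1387)
M(l, Q) = 47 + Q*(-69 + Q) (M(l, Q) = Q*(-69 + Q) + 47 = 47 + Q*(-69 + Q))
1/(Y + M(s(4), 198)) + 18486 = 1/(-1387 + (47 + 198² - 69*198)) + 18486 = 1/(-1387 + (47 + 39204 - 13662)) + 18486 = 1/(-1387 + 25589) + 18486 = 1/24202 + 18486 = 447398173/24202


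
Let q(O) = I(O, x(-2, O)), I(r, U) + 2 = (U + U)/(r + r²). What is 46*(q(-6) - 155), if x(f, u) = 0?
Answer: -7222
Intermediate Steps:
I(r, U) = -2 + 2*U/(r + r²) (I(r, U) = -2 + (U + U)/(r + r²) = -2 + (2*U)/(r + r²) = -2 + 2*U/(r + r²))
q(O) = 2*(-O - O²)/(O*(1 + O)) (q(O) = 2*(0 - O - O²)/(O*(1 + O)) = 2*(-O - O²)/(O*(1 + O)))
46*(q(-6) - 155) = 46*(-2 - 155) = 46*(-157) = -7222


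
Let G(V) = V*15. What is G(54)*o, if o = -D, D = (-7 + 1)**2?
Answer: -29160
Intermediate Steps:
D = 36 (D = (-6)**2 = 36)
o = -36 (o = -1*36 = -36)
G(V) = 15*V
G(54)*o = (15*54)*(-36) = 810*(-36) = -29160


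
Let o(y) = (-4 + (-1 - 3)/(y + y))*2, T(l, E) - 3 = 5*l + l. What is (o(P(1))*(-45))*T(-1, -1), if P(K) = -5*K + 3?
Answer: -810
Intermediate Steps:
T(l, E) = 3 + 6*l (T(l, E) = 3 + (5*l + l) = 3 + 6*l)
P(K) = 3 - 5*K
o(y) = -8 - 4/y (o(y) = (-4 - 4*1/(2*y))*2 = (-4 - 2/y)*2 = -8 - 4/y)
(o(P(1))*(-45))*T(-1, -1) = ((-8 - 4/(3 - 5*1))*(-45))*(3 + 6*(-1)) = ((-8 - 4/(3 - 5))*(-45))*(3 - 6) = ((-8 - 4/(-2))*(-45))*(-3) = ((-8 - 4*(-1/2))*(-45))*(-3) = ((-8 + 2)*(-45))*(-3) = -6*(-45)*(-3) = 270*(-3) = -810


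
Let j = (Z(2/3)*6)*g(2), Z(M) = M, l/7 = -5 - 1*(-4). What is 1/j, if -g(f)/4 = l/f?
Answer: 1/56 ≈ 0.017857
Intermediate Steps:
l = -7 (l = 7*(-5 - 1*(-4)) = 7*(-5 + 4) = 7*(-1) = -7)
g(f) = 28/f (g(f) = -(-28)/f = 28/f)
j = 56 (j = ((2/3)*6)*(28/2) = ((2*(⅓))*6)*(28*(½)) = ((⅔)*6)*14 = 4*14 = 56)
1/j = 1/56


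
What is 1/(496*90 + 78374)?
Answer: 1/123014 ≈ 8.1292e-6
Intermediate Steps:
1/(496*90 + 78374) = 1/(44640 + 78374) = 1/123014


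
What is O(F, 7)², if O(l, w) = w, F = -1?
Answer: 49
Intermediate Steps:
O(F, 7)² = 7² = 49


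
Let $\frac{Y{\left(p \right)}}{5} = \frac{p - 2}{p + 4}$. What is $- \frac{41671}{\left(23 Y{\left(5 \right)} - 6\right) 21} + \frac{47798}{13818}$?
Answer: $- \frac{38811074}{670173} \approx -57.912$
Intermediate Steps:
$Y{\left(p \right)} = \frac{5 \left(-2 + p\right)}{4 + p}$ ($Y{\left(p \right)} = 5 \frac{p - 2}{p + 4} = 5 \frac{-2 + p}{4 + p} = \frac{5 \left(-2 + p\right)}{4 + p}$)
$- \frac{41671}{\left(23 Y{\left(5 \right)} - 6\right) 21} + \frac{47798}{13818} = - \frac{41671}{\left(23 \frac{5 \left(-2 + 5\right)}{4 + 5} - 6\right) 21} + \frac{47798}{13818} = - \frac{41671}{\left(23 \cdot 5 \cdot \frac{1}{9} \cdot 3 - 6\right) 21} + 47798 \cdot \frac{1}{13818} = - \frac{41671}{\left(23 \cdot 5 \cdot \frac{1}{9} \cdot 3 - 6\right) 21} + \frac{23899}{6909} = - \frac{41671}{\left(23 \cdot \frac{5}{3} - 6\right) 21} + \frac{23899}{6909} = - \frac{41671}{\left(\frac{115}{3} - 6\right) 21} + \frac{23899}{6909} = - \frac{41671}{\frac{97}{3} \cdot 21} + \frac{23899}{6909} = - \frac{41671}{679} + \frac{23899}{6909} = \left(-41671\right) \frac{1}{679} + \frac{23899}{6909} = - \frac{5953}{97} + \frac{23899}{6909} = - \frac{38811074}{670173}$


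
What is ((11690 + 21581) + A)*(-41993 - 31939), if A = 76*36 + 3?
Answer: -2662291320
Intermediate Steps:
A = 2739 (A = 2736 + 3 = 2739)
((11690 + 21581) + A)*(-41993 - 31939) = ((11690 + 21581) + 2739)*(-41993 - 31939) = (33271 + 2739)*(-73932) = 36010*(-73932) = -2662291320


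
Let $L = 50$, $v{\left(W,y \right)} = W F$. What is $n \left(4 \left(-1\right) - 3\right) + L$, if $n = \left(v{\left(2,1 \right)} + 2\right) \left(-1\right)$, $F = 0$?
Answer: $64$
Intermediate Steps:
$v{\left(W,y \right)} = 0$ ($v{\left(W,y \right)} = W 0 = 0$)
$n = -2$ ($n = \left(0 + 2\right) \left(-1\right) = 2 \left(-1\right) = -2$)
$n \left(4 \left(-1\right) - 3\right) + L = - 2 \left(4 \left(-1\right) - 3\right) + 50 = - 2 \left(-4 - 3\right) + 50 = \left(-2\right) \left(-7\right) + 50 = 14 + 50 = 64$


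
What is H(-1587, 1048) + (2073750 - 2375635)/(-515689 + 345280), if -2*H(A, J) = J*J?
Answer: -93580141283/170409 ≈ -5.4915e+5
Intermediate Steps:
H(A, J) = -J²/2 (H(A, J) = -J*J/2 = -J²/2)
H(-1587, 1048) + (2073750 - 2375635)/(-515689 + 345280) = -½*1048² + (2073750 - 2375635)/(-515689 + 345280) = -½*1098304 - 301885/(-170409) = -549152 - 301885*(-1/170409) = -549152 + 301885/170409 = -93580141283/170409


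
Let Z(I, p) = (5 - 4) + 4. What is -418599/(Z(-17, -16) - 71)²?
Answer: -46511/484 ≈ -96.097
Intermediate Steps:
Z(I, p) = 5 (Z(I, p) = 1 + 4 = 5)
-418599/(Z(-17, -16) - 71)² = -418599/(5 - 71)² = -418599/((-66)²) = -418599/4356 = -418599*1/4356 = -46511/484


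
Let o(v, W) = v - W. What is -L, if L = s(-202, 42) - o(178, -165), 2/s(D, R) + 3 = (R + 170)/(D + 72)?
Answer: 103373/301 ≈ 343.43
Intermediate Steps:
s(D, R) = 2/(-3 + (170 + R)/(72 + D)) (s(D, R) = 2/(-3 + (R + 170)/(D + 72)) = 2/(-3 + (170 + R)/(72 + D)))
L = -103373/301 (L = 2*(-72 - 1*(-202))/(46 - 1*42 + 3*(-202)) - (178 - 1*(-165)) = 2*(-72 + 202)/(46 - 42 - 606) - (178 + 165) = 2*130/(-602) - 1*343 = 2*(-1/602)*130 - 343 = -130/301 - 343 = -103373/301 ≈ -343.43)
-L = -1*(-103373/301) = 103373/301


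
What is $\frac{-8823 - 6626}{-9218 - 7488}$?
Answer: $\frac{15449}{16706} \approx 0.92476$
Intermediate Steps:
$\frac{-8823 - 6626}{-9218 - 7488} = - \frac{15449}{-9218 - 7488} = - \frac{15449}{-16706} = \left(-15449\right) \left(- \frac{1}{16706}\right) = \frac{15449}{16706}$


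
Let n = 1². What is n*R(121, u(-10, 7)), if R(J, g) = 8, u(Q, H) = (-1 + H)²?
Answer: 8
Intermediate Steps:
n = 1
n*R(121, u(-10, 7)) = 1*8 = 8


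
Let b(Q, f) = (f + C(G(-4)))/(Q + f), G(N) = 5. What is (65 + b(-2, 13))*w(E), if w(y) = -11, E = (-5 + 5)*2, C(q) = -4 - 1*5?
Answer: -719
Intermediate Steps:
C(q) = -9 (C(q) = -4 - 5 = -9)
b(Q, f) = (-9 + f)/(Q + f) (b(Q, f) = (f - 9)/(Q + f) = (-9 + f)/(Q + f))
E = 0 (E = 0*2 = 0)
(65 + b(-2, 13))*w(E) = (65 + (-9 + 13)/(-2 + 13))*(-11) = (65 + 4/11)*(-11) = (719/11)*(-11) = -719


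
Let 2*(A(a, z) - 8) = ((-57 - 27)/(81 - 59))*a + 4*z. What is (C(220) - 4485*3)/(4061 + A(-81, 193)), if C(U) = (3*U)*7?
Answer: -32395/16902 ≈ -1.9166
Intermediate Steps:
C(U) = 21*U
A(a, z) = 8 + 2*z - 21*a/11 (A(a, z) = 8 + (((-57 - 27)/(81 - 59))*a + 4*z)/2 = 8 + ((-84/22)*a + 4*z)/2 = 8 + ((-84*1/22)*a + 4*z)/2 = 8 + (-42*a/11 + 4*z)/2 = 8 + (4*z - 42*a/11)/2 = 8 + (2*z - 21*a/11) = 8 + 2*z - 21*a/11)
(C(220) - 4485*3)/(4061 + A(-81, 193)) = (21*220 - 4485*3)/(4061 + (8 + 2*193 - 21/11*(-81))) = (4620 - 13455)/(4061 + (8 + 386 + 1701/11)) = -8835/(4061 + 6035/11) = -8835/50706/11 = -8835*11/50706 = -32395/16902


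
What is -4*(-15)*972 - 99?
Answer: 58221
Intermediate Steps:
-4*(-15)*972 - 99 = 60*972 - 99 = 58320 - 99 = 58221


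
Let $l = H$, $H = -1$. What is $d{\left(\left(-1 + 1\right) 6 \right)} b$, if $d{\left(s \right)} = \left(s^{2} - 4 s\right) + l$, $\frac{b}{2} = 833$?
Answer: $-1666$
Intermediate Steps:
$b = 1666$ ($b = 2 \cdot 833 = 1666$)
$l = -1$
$d{\left(s \right)} = -1 + s^{2} - 4 s$ ($d{\left(s \right)} = \left(s^{2} - 4 s\right) - 1 = -1 + s^{2} - 4 s$)
$d{\left(\left(-1 + 1\right) 6 \right)} b = \left(-1 + \left(\left(-1 + 1\right) 6\right)^{2} - 4 \left(-1 + 1\right) 6\right) 1666 = \left(-1 + \left(0 \cdot 6\right)^{2} - 4 \cdot 0 \cdot 6\right) 1666 = \left(-1 + 0^{2} - 0\right) 1666 = \left(-1 + 0 + 0\right) 1666 = \left(-1\right) 1666 = -1666$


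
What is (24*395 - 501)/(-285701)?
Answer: -8979/285701 ≈ -0.031428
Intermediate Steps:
(24*395 - 501)/(-285701) = (9480 - 501)*(-1/285701) = 8979*(-1/285701) = -8979/285701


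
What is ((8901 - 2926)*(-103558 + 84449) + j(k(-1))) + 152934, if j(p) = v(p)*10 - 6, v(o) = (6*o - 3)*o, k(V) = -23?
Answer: -113990917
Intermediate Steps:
v(o) = o*(-3 + 6*o) (v(o) = (-3 + 6*o)*o = o*(-3 + 6*o))
j(p) = -6 + 30*p*(-1 + 2*p) (j(p) = (3*p*(-1 + 2*p))*10 - 6 = 30*p*(-1 + 2*p) - 6 = -6 + 30*p*(-1 + 2*p))
((8901 - 2926)*(-103558 + 84449) + j(k(-1))) + 152934 = ((8901 - 2926)*(-103558 + 84449) + (-6 - 30*(-23) + 60*(-23)²)) + 152934 = (5975*(-19109) + (-6 + 690 + 60*529)) + 152934 = (-114176275 + (-6 + 690 + 31740)) + 152934 = (-114176275 + 32424) + 152934 = -114143851 + 152934 = -113990917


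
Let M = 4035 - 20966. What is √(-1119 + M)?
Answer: 95*I*√2 ≈ 134.35*I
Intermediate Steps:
M = -16931
√(-1119 + M) = √(-1119 - 16931) = √(-18050) = 95*I*√2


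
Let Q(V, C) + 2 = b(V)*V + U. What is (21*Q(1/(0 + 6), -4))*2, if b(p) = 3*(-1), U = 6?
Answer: 147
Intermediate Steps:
b(p) = -3
Q(V, C) = 4 - 3*V (Q(V, C) = -2 + (-3*V + 6) = -2 + (6 - 3*V) = 4 - 3*V)
(21*Q(1/(0 + 6), -4))*2 = (21*(4 - 3/(0 + 6)))*2 = (21*(4 - 3/6))*2 = (21*(4 - 3*⅙))*2 = (21*(4 - ½))*2 = (21*(7/2))*2 = (147/2)*2 = 147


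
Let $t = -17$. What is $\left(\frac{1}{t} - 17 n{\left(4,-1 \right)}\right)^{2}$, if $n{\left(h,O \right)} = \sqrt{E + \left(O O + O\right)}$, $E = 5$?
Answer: $\frac{417606}{289} + 2 \sqrt{5} \approx 1449.5$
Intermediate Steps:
$n{\left(h,O \right)} = \sqrt{5 + O + O^{2}}$ ($n{\left(h,O \right)} = \sqrt{5 + \left(O O + O\right)} = \sqrt{5 + \left(O^{2} + O\right)} = \sqrt{5 + \left(O + O^{2}\right)} = \sqrt{5 + O + O^{2}}$)
$\left(\frac{1}{t} - 17 n{\left(4,-1 \right)}\right)^{2} = \left(\frac{1}{-17} - 17 \sqrt{5 - 1 + \left(-1\right)^{2}}\right)^{2} = \left(- \frac{1}{17} - 17 \sqrt{5 - 1 + 1}\right)^{2} = \left(- \frac{1}{17} - 17 \sqrt{5}\right)^{2}$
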